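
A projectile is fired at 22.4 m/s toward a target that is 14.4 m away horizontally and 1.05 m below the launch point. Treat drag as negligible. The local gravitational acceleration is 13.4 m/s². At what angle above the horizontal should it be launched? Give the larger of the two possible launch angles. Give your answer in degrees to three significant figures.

Trajectory: y = x tanθ − g x² (1 + tan²θ)/(2v₀²). With x = 14.4, y = −1.05, v₀ = 22.4, g = 13.4:
2.769 tan²θ − 14.4 tanθ + (1.719) = 0.
tanθ = [14.4 ± √(14.4² − 4 × 2.769 × (1.719))] / (2 × 2.769) = (14.4 ± 13.72) / 5.538, giving tanθ = 0.1222 or 5.078.
θ = 6.969° or 78.86°; the larger is 78.86°.

78.9°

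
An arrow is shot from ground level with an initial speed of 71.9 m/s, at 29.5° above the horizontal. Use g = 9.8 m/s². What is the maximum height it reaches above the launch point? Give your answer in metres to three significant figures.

64.0 m

Resolve: vₓ = 71.90 cos 29.5° = 62.58 m/s and v_y0 = 71.90 sin 29.5° = 35.41 m/s.
Maximum height: H = v_y0² / (2g) = 35.41² / (2 × 9.80) = 63.96 m.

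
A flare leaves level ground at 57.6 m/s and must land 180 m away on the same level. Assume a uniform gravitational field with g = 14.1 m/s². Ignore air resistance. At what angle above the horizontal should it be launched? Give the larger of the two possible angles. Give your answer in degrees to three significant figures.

65.0°

Level-ground range R = v₀² sin(2θ)/g ⇒ sin(2θ) = gR/v₀² = 14.1 × 180 / 57.6² = 0.7650.
2θ = 49.90° or 180° − 49.90° = 130.1°, so θ = 24.95° or 65.05°.
The larger angle is 65.05°.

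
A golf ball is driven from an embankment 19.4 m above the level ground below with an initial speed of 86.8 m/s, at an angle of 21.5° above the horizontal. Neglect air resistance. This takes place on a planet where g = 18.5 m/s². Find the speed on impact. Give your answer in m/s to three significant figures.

Components: vₓ = 86.80 cos 21.5° = 80.76 m/s, v_y0 = 86.80 sin 21.5° = 31.81 m/s.
The projectile lands when y = 19.4 + (31.81) t − ½·18.5·t² = 0. Positive root: t = (31.81 + √(31.81² + 2·18.5·19.4)) / 18.5 = (31.81 + 41.59) / 18.5 = 3.968 s.
Vertical velocity at impact: v_y = v_y0 − g t = 31.81 − 18.5 × 3.968 = −41.59 m/s.
Speed: |v| = √(vₓ² + v_y²) = √(80.76² + 41.59²) = 90.84 m/s.

90.8 m/s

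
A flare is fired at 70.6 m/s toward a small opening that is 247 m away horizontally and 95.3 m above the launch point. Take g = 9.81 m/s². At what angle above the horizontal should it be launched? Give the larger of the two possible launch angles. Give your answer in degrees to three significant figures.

Trajectory: y = x tanθ − g x² (1 + tan²θ)/(2v₀²). With x = 247, y = 95.3, v₀ = 70.6, g = 9.81:
60.04 tan²θ − 247 tanθ + (155.3) = 0.
tanθ = [247 ± √(247² − 4 × 60.04 × (155.3))] / (2 × 60.04) = (247 ± 154.0) / 120.1, giving tanθ = 0.7748 or 3.339.
θ = 37.77° or 73.33°; the larger is 73.33°.

73.3°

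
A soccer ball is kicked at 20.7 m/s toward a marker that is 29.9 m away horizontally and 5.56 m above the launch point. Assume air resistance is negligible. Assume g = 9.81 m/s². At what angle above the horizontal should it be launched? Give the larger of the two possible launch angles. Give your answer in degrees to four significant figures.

Trajectory: y = x tanθ − g x² (1 + tan²θ)/(2v₀²). With x = 29.9, y = 5.56, v₀ = 20.7, g = 9.81:
10.23 tan²θ − 29.9 tanθ + (15.79) = 0.
tanθ = [29.9 ± √(29.9² − 4 × 10.23 × (15.79))] / (2 × 10.23) = (29.9 ± 15.73) / 20.47, giving tanθ = 0.6922 or 2.229.
θ = 34.69° or 65.84°; the larger is 65.84°.

65.84°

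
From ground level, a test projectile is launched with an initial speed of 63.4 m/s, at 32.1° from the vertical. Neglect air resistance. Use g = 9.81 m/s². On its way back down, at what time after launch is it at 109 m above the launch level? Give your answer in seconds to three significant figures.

vₓ = 63.40 sin 32.1° = 33.69 m/s; v_y0 = 63.40 cos 32.1° = 53.71 m/s.
Height y(t) = 53.71 t − 4.905 t² = 109 gives 4.905 t² − 53.71 t + 109 = 0.
t = [53.71 ± √(53.71² − 2·9.81·109)] / 9.81 = (53.71 ± 27.31) / 9.81, so t = 2.691 s or t = 8.259 s.
The descending-branch root is 8.259 s.

8.26 s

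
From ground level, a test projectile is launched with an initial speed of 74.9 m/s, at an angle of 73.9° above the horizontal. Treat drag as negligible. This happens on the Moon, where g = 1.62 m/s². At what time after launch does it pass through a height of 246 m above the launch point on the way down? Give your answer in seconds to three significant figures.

Resolve: vₓ = 74.90 cos 73.9° = 20.77 m/s and v_y0 = 74.90 sin 73.9° = 71.96 m/s.
Require v_y0 t − ½ g t² = 246, i.e. 0.8100 t² − 71.96 t + 246 = 0.
t = [71.96 ± √(71.96² − 2·1.62·246)] / 1.62 = (71.96 ± 66.19) / 1.62, so t = 3.561 s or t = 85.28 s.
The descending-branch root is 85.28 s.

85.3 s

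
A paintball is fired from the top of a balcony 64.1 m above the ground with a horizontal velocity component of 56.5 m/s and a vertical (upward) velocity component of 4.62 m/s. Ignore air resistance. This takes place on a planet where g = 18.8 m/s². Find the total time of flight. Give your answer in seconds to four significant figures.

2.869 s

With up positive and y = 0 at the ground: y(t) = 64.1 + (4.620) t − 9.400 t². Setting y = 0 and taking the positive root: t = [4.620 + √(4.620² + 2·18.8·64.1)] / 18.8 = (4.620 + 49.31) / 18.8 = 2.869 s.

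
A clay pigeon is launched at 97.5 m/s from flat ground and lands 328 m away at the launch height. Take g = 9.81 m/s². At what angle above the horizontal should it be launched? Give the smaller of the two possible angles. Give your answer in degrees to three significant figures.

9.89°

From R = (v₀²/g) sin 2θ: sin 2θ = 9.81 × 328 / 9506.2 = 0.3385.
2θ = 19.78° or 180° − 19.78° = 160.2°, so θ = 9.892° or 80.11°.
The smaller angle is 9.892°.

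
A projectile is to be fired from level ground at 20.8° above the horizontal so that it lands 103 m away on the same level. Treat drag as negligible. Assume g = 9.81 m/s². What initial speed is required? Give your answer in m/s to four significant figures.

39.01 m/s

Level-ground range: R = v₀² sin(2θ)/g, so v₀ = √(gR / sin 2θ).
v₀ = √(9.81 × 103 / sin 41.60°) = √(1010 / 0.6639) = √1521.9 = 39.01 m/s.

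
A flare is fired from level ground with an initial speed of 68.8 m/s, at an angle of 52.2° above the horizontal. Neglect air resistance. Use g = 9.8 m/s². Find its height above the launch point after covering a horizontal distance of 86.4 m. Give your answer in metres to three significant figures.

vₓ = 68.80 cos 52.2° = 42.17 m/s; v_y0 = 68.80 sin 52.2° = 54.36 m/s.
At x = 86.4 m, t = x/vₓ = 86.4/42.17 = 2.049 s.
Height: y = v_y0 t − ½ g t² = 54.36 × 2.049 − 4.900 × 2.049² = 111.4 − 20.57 = 90.82 m.

90.8 m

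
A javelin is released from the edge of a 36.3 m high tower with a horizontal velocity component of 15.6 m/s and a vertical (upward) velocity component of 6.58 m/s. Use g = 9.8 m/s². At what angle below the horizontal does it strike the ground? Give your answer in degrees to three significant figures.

Vertical motion (up positive, ground at y = 0): 4.900 t² − (6.580) t − 36.3 = 0, so t = (6.580 + √(6.580² + 2·9.80·36.3)) / 9.80 = (6.580 + 27.47) / 9.80 = 3.475 s.
At impact: v_y = v_y0 − g t = −27.47 m/s; vₓ = 15.60 m/s.
Angle below horizontal: arctan(|v_y|/vₓ) = arctan(27.47/15.60) = 60.41°.

60.4°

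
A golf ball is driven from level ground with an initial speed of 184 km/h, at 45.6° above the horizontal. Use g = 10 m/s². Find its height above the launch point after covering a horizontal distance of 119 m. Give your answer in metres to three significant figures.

Convert: 184 km/h = 184/3.6 = 51.11 m/s.
vₓ = 51.11 cos 45.6° = 35.76 m/s; v_y0 = 51.11 sin 45.6° = 36.52 m/s.
x = vₓ t ⇒ t = 119/35.76 = 3.328 s.
Height: y = v_y0 t − ½ g t² = 36.52 × 3.328 − 5.000 × 3.328² = 121.5 − 55.37 = 66.15 m.

66.2 m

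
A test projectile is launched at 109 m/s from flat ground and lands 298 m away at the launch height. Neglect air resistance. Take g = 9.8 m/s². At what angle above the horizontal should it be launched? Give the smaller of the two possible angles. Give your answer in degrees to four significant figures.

7.115°

From R = (v₀²/g) sin 2θ: sin 2θ = 9.80 × 298 / 11881 = 0.2458.
2θ = 14.23° or 180° − 14.23° = 165.8°, so θ = 7.115° or 82.89°.
The smaller angle is 7.115°.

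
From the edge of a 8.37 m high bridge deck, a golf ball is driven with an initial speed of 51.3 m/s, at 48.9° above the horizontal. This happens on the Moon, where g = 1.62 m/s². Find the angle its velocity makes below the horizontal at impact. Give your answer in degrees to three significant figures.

Horizontal component vₓ = 51.30 cos 48.9° = 33.72 m/s; vertical v_y0 = 51.30 sin 48.9° = 38.66 m/s.
Vertical motion (up positive, ground at y = 0): 0.8100 t² − (38.66) t − 8.37 = 0, so t = (38.66 + √(38.66² + 2·1.62·8.37)) / 1.62 = (38.66 + 39.01) / 1.62 = 47.94 s.
At impact: v_y = v_y0 − g t = −39.01 m/s; vₓ = 33.72 m/s.
Angle below horizontal: arctan(|v_y|/vₓ) = arctan(39.01/33.72) = 49.16°.

49.2°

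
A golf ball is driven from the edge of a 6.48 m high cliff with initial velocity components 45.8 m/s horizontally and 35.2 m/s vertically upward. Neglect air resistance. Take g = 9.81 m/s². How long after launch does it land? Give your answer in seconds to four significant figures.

The projectile lands when y = 6.48 + (35.20) t − ½·9.81·t² = 0. Positive root: t = (35.20 + √(35.20² + 2·9.81·6.48)) / 9.81 = (35.20 + 36.96) / 9.81 = 7.356 s.

7.356 s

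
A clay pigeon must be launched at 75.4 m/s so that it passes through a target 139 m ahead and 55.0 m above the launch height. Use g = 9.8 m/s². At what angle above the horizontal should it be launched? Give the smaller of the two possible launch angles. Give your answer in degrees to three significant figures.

Trajectory: y = x tanθ − g x² (1 + tan²θ)/(2v₀²). With x = 139, y = 55.0, v₀ = 75.4, g = 9.80:
16.65 tan²θ − 139 tanθ + (71.65) = 0.
tanθ = [139 ± √(139² − 4 × 16.65 × (71.65))] / (2 × 16.65) = (139 ± 120.6) / 33.31, giving tanθ = 0.5520 or 7.795.
θ = 28.90° or 82.69°; the smaller is 28.90°.

28.9°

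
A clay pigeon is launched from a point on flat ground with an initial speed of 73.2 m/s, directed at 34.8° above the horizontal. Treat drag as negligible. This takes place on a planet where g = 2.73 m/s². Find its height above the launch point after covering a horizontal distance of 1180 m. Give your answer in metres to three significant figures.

Horizontal component vₓ = 73.20 cos 34.8° = 60.11 m/s; vertical v_y0 = 73.20 sin 34.8° = 41.78 m/s.
At x = 1180 m, t = x/vₓ = 1180/60.11 = 19.63 s.
Height: y = v_y0 t − ½ g t² = 41.78 × 19.63 − 1.365 × 19.63² = 820.1 − 526.1 = 294.1 m.

294 m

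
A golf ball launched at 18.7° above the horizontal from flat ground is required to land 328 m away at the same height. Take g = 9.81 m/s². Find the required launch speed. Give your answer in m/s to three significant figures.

72.8 m/s

From R = (v₀² / g) sin 2θ: v₀ = √(gR / sin 2θ).
v₀ = √(9.81 × 328 / sin 37.40°) = √(3218 / 0.6074) = √5297.7 = 72.79 m/s.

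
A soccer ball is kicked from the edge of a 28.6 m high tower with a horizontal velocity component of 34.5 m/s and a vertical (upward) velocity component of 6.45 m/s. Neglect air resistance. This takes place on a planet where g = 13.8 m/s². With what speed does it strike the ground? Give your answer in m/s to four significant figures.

The projectile lands when y = 28.6 + (6.450) t − ½·13.8·t² = 0. Positive root: t = (6.450 + √(6.450² + 2·13.8·28.6)) / 13.8 = (6.450 + 28.83) / 13.8 = 2.556 s.
Vertical velocity at impact: v_y = v_y0 − g t = 6.450 − 13.8 × 2.556 = −28.83 m/s.
Speed: |v| = √(vₓ² + v_y²) = √(34.50² + 28.83²) = 44.96 m/s.

44.96 m/s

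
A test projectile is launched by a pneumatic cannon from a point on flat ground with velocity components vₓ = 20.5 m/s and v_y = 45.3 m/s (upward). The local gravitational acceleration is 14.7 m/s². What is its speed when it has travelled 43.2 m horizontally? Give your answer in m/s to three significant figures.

Time to reach x = 43.2 m: t = x/vₓ = 43.2/20.50 = 2.107 s.
Vertical velocity there: v_y = v_y0 − g t = 45.30 − 14.7 × 2.107 = 14.32 m/s.
Speed: √(vₓ² + v_y²) = √(20.50² + 14.32²) = 25.01 m/s.

25.0 m/s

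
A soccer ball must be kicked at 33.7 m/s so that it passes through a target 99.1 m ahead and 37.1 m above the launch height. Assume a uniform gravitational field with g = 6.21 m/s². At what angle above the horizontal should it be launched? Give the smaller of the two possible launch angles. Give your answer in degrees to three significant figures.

Trajectory: y = x tanθ − g x² (1 + tan²θ)/(2v₀²). With x = 99.1, y = 37.1, v₀ = 33.7, g = 6.21:
26.85 tan²θ − 99.1 tanθ + (63.95) = 0.
tanθ = [99.1 ± √(99.1² − 4 × 26.85 × (63.95))] / (2 × 26.85) = (99.1 ± 54.34) / 53.70, giving tanθ = 0.8336 or 2.857.
θ = 39.81° or 70.71°; the smaller is 39.81°.

39.8°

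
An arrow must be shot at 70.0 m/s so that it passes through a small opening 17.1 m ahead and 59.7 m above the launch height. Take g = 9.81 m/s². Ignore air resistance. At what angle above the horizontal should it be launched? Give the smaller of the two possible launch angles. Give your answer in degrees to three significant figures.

75.1°

Trajectory: y = x tanθ − g x² (1 + tan²θ)/(2v₀²). With x = 17.1, y = 59.7, v₀ = 70.0, g = 9.81:
0.2927 tan²θ − 17.1 tanθ + (59.99) = 0.
tanθ = [17.1 ± √(17.1² − 4 × 0.2927 × (59.99))] / (2 × 0.2927) = (17.1 ± 14.91) / 0.5854, giving tanθ = 3.749 or 54.67.
θ = 75.06° or 88.95°; the smaller is 75.06°.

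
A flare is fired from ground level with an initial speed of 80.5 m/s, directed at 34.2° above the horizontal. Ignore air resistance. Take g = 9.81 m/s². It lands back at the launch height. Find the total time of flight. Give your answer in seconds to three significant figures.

vₓ = 80.50 cos 34.2° = 66.58 m/s; v_y0 = 80.50 sin 34.2° = 45.25 m/s.
Time of flight on level ground: T = 2 v_y0 / g = 2 × 45.25 / 9.81 = 9.225 s.

9.22 s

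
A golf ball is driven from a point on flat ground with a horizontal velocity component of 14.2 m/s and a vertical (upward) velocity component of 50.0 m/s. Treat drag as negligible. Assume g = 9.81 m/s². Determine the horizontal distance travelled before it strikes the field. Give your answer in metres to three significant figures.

Flight time T = 2 v_y0 / g = 10.19 s.
Horizontal distance R = vₓ T = 14.20 × 10.19 = 144.8 m.

145 m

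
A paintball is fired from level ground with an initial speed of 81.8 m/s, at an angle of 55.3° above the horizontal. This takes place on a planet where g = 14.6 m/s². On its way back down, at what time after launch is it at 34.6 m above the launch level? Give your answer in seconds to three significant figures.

Components: vₓ = 81.80 cos 55.3° = 46.57 m/s, v_y0 = 81.80 sin 55.3° = 67.25 m/s.
Require v_y0 t − ½ g t² = 34.6, i.e. 7.300 t² − 67.25 t + 34.6 = 0.
t = [67.25 ± √(67.25² − 2·14.6·34.6)] / 14.6 = (67.25 ± 59.27) / 14.6, so t = 0.5470 s or t = 8.666 s.
The descending-branch root is 8.666 s.

8.67 s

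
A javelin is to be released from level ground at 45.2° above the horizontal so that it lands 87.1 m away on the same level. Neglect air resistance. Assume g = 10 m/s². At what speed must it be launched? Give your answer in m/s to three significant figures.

From R = (v₀² / g) sin 2θ: v₀ = √(gR / sin 2θ).
v₀ = √(10.0 × 87.1 / sin 90.40°) = √(871.0 / 1.0000) = √871.02 = 29.51 m/s.

29.5 m/s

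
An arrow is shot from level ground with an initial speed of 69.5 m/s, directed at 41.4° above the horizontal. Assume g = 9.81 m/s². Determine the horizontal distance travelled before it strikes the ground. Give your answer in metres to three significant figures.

Resolve: vₓ = 69.50 cos 41.4° = 52.13 m/s and v_y0 = 69.50 sin 41.4° = 45.96 m/s.
Flight time T = 2 v_y0 / g = 9.370 s.
Horizontal distance R = vₓ T = 52.13 × 9.370 = 488.5 m.

488 m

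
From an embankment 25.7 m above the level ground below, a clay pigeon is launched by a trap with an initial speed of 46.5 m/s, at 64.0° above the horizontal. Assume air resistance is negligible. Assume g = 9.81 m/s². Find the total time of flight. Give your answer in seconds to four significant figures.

9.097 s

Horizontal component vₓ = 46.50 cos 64.0° = 20.38 m/s; vertical v_y0 = 46.50 sin 64.0° = 41.79 m/s.
Vertical motion (up positive, ground at y = 0): 4.905 t² − (41.79) t − 25.7 = 0, so t = (41.79 + √(41.79² + 2·9.81·25.7)) / 9.81 = (41.79 + 47.44) / 9.81 = 9.097 s.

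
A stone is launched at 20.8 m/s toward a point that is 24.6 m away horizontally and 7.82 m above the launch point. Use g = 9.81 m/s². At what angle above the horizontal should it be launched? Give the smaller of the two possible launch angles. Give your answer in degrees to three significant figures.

Trajectory: y = x tanθ − g x² (1 + tan²θ)/(2v₀²). With x = 24.6, y = 7.82, v₀ = 20.8, g = 9.81:
6.861 tan²θ − 24.6 tanθ + (14.68) = 0.
tanθ = [24.6 ± √(24.6² − 4 × 6.861 × (14.68))] / (2 × 6.861) = (24.6 ± 14.22) / 13.72, giving tanθ = 0.7563 or 2.829.
θ = 37.10° or 70.53°; the smaller is 37.10°.

37.1°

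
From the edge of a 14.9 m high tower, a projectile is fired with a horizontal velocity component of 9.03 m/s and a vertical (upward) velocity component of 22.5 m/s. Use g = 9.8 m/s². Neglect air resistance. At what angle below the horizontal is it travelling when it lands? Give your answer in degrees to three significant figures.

72.3°

With up positive and y = 0 at the ground: y(t) = 14.9 + (22.50) t − 4.900 t². Setting y = 0 and taking the positive root: t = [22.50 + √(22.50² + 2·9.80·14.9)] / 9.80 = (22.50 + 28.25) / 9.80 = 5.179 s.
At impact: v_y = v_y0 − g t = −28.25 m/s; vₓ = 9.030 m/s.
Angle below horizontal: arctan(|v_y|/vₓ) = arctan(28.25/9.030) = 72.28°.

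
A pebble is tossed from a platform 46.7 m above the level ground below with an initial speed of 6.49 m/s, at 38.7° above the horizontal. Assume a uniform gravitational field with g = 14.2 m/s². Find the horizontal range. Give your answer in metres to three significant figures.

14.5 m

Resolve: vₓ = 6.490 cos 38.7° = 5.065 m/s and v_y0 = 6.490 sin 38.7° = 4.058 m/s.
Vertical motion (up positive, ground at y = 0): 7.100 t² − (4.058) t − 46.7 = 0, so t = (4.058 + √(4.058² + 2·14.2·46.7)) / 14.2 = (4.058 + 36.64) / 14.2 = 2.866 s.
Horizontal distance: R = vₓ t = 5.065 × 2.866 = 14.52 m.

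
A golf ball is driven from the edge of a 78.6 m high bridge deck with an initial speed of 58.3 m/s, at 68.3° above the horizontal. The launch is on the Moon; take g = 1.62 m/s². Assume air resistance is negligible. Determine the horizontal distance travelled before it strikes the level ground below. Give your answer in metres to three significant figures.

1470 m

Components: vₓ = 58.30 cos 68.3° = 21.56 m/s, v_y0 = 58.30 sin 68.3° = 54.17 m/s.
With up positive and y = 0 at the ground: y(t) = 78.6 + (54.17) t − 0.8100 t². Setting y = 0 and taking the positive root: t = [54.17 + √(54.17² + 2·1.62·78.6)] / 1.62 = (54.17 + 56.47) / 1.62 = 68.30 s.
Horizontal distance: R = vₓ t = 21.56 × 68.30 = 1472 m.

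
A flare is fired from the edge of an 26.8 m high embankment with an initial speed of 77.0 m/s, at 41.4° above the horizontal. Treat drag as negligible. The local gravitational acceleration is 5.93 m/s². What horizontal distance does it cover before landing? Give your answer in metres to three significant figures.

1020 m

Components: vₓ = 77.00 cos 41.4° = 57.76 m/s, v_y0 = 77.00 sin 41.4° = 50.92 m/s.
Vertical motion (up positive, ground at y = 0): 2.965 t² − (50.92) t − 26.8 = 0, so t = (50.92 + √(50.92² + 2·5.93·26.8)) / 5.93 = (50.92 + 53.95) / 5.93 = 17.69 s.
Horizontal distance: R = vₓ t = 57.76 × 17.69 = 1021 m.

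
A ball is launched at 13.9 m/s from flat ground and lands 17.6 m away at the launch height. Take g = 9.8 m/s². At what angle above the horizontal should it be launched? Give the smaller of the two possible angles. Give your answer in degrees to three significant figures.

31.6°

R = v₀² sin 2θ / g gives sin 2θ = gR/v₀² = 9.80·17.6/13.9² = 0.8927.
2θ = 63.22° or 180° − 63.22° = 116.8°, so θ = 31.61° or 58.39°.
The smaller angle is 31.61°.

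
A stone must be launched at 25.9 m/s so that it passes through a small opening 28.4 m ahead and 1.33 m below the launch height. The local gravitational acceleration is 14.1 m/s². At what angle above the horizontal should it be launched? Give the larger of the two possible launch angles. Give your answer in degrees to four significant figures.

Trajectory: y = x tanθ − g x² (1 + tan²θ)/(2v₀²). With x = 28.4, y = −1.33, v₀ = 25.9, g = 14.1:
8.477 tan²θ − 28.4 tanθ + (7.147) = 0.
tanθ = [28.4 ± √(28.4² − 4 × 8.477 × (7.147))] / (2 × 8.477) = (28.4 ± 23.75) / 16.95, giving tanθ = 0.2741 or 3.076.
θ = 15.33° or 71.99°; the larger is 71.99°.

71.99°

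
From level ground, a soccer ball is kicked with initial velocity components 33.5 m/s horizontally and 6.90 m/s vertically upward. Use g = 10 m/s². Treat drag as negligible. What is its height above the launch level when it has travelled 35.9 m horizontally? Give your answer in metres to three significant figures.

x = vₓ t ⇒ t = 35.9/33.50 = 1.072 s.
Height: y = v_y0 t − ½ g t² = 6.900 × 1.072 − 5.000 × 1.072² = 7.394 − 5.742 = 1.652 m.

1.65 m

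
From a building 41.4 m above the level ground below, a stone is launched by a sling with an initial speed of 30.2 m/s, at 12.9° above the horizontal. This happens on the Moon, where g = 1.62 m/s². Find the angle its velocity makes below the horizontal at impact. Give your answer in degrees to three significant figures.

Horizontal component vₓ = 30.20 cos 12.9° = 29.44 m/s; vertical v_y0 = 30.20 sin 12.9° = 6.742 m/s.
Vertical motion (up positive, ground at y = 0): 0.8100 t² − (6.742) t − 41.4 = 0, so t = (6.742 + √(6.742² + 2·1.62·41.4)) / 1.62 = (6.742 + 13.40) / 1.62 = 12.43 s.
At impact: v_y = v_y0 − g t = −13.40 m/s; vₓ = 29.44 m/s.
Angle below horizontal: arctan(|v_y|/vₓ) = arctan(13.40/29.44) = 24.48°.

24.5°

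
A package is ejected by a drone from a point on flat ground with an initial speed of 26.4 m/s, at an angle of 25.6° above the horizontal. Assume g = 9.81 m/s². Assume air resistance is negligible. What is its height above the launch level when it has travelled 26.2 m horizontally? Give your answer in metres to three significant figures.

vₓ = 26.40 cos 25.6° = 23.81 m/s; v_y0 = 26.40 sin 25.6° = 11.41 m/s.
x = vₓ t ⇒ t = 26.2/23.81 = 1.100 s.
Height: y = v_y0 t − ½ g t² = 11.41 × 1.100 − 4.905 × 1.100² = 12.55 − 5.940 = 6.613 m.

6.61 m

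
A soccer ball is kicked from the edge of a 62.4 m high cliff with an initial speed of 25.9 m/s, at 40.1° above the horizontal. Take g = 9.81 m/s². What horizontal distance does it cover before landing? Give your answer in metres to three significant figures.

112 m

Resolve: vₓ = 25.90 cos 40.1° = 19.81 m/s and v_y0 = 25.90 sin 40.1° = 16.68 m/s.
With up positive and y = 0 at the ground: y(t) = 62.4 + (16.68) t − 4.905 t². Setting y = 0 and taking the positive root: t = [16.68 + √(16.68² + 2·9.81·62.4)] / 9.81 = (16.68 + 38.76) / 9.81 = 5.652 s.
Horizontal distance: R = vₓ t = 19.81 × 5.652 = 112.0 m.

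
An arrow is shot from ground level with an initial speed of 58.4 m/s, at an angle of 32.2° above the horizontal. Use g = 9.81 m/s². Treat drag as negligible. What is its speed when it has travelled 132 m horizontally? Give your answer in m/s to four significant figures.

Resolve: vₓ = 58.40 cos 32.2° = 49.42 m/s and v_y0 = 58.40 sin 32.2° = 31.12 m/s.
Time to reach x = 132 m: t = x/vₓ = 132/49.42 = 2.671 s.
Vertical velocity there: v_y = v_y0 − g t = 31.12 − 9.81 × 2.671 = 4.916 m/s.
Speed: √(vₓ² + v_y²) = √(49.42² + 4.916²) = 49.66 m/s.

49.66 m/s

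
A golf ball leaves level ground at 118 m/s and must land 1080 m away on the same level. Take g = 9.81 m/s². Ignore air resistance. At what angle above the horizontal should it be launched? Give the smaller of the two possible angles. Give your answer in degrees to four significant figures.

24.77°

Level-ground range R = v₀² sin(2θ)/g ⇒ sin(2θ) = gR/v₀² = 9.81 × 1080 / 118² = 0.7609.
2θ = 49.54° or 180° − 49.54° = 130.5°, so θ = 24.77° or 65.23°.
The smaller angle is 24.77°.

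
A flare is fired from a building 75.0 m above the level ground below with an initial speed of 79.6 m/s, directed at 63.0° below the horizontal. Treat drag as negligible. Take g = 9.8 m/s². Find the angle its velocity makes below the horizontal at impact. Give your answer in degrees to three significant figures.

Components: vₓ = 79.60 cos 63.0° = 36.14 m/s, v_y0 = −70.92 m/s (downward).
Vertical motion (up positive, ground at y = 0): 4.900 t² − (−70.92) t − 75.0 = 0, so t = (−70.92 + √(70.92² + 2·9.80·75.0)) / 9.80 = (−70.92 + 80.62) / 9.80 = 0.9898 s.
At impact: v_y = v_y0 − g t = −80.62 m/s; vₓ = 36.14 m/s.
Angle below horizontal: arctan(|v_y|/vₓ) = arctan(80.62/36.14) = 65.86°.

65.9°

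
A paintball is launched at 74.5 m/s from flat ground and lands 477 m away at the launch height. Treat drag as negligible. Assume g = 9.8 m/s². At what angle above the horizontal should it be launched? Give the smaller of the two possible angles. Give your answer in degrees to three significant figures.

28.7°

R = v₀² sin 2θ / g gives sin 2θ = gR/v₀² = 9.80·477/74.5² = 0.8422.
2θ = 57.38° or 180° − 57.38° = 122.6°, so θ = 28.69° or 61.31°.
The smaller angle is 28.69°.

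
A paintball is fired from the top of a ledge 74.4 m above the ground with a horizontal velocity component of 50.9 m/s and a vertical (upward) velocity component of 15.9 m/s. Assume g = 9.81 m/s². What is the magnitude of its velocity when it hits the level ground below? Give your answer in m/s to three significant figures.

65.6 m/s

The projectile lands when y = 74.4 + (15.90) t − ½·9.81·t² = 0. Positive root: t = (15.90 + √(15.90² + 2·9.81·74.4)) / 9.81 = (15.90 + 41.38) / 9.81 = 5.839 s.
Vertical velocity at impact: v_y = v_y0 − g t = 15.90 − 9.81 × 5.839 = −41.38 m/s.
Speed: |v| = √(vₓ² + v_y²) = √(50.90² + 41.38²) = 65.60 m/s.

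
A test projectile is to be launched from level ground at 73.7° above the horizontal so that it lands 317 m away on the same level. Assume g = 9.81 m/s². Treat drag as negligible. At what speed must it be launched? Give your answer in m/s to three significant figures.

From R = (v₀² / g) sin 2θ: v₀ = √(gR / sin 2θ).
v₀ = √(9.81 × 317 / sin 147.4°) = √(3110 / 0.5388) = √5772.0 = 75.97 m/s.

76.0 m/s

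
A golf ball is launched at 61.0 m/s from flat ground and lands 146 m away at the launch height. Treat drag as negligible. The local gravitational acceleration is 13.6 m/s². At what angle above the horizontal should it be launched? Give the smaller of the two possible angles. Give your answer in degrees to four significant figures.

16.13°

Level-ground range R = v₀² sin(2θ)/g ⇒ sin(2θ) = gR/v₀² = 13.6 × 146 / 61.0² = 0.5336.
2θ = 32.25° or 180° − 32.25° = 147.7°, so θ = 16.13° or 73.87°.
The smaller angle is 16.13°.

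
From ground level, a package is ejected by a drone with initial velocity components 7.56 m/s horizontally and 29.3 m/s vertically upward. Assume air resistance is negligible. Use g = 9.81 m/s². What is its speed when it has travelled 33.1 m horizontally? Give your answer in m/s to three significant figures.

Time to reach x = 33.1 m: t = x/vₓ = 33.1/7.560 = 4.378 s.
Vertical velocity there: v_y = v_y0 − g t = 29.30 − 9.81 × 4.378 = −13.65 m/s.
Speed: √(vₓ² + v_y²) = √(7.560² + 13.65²) = 15.60 m/s.

15.6 m/s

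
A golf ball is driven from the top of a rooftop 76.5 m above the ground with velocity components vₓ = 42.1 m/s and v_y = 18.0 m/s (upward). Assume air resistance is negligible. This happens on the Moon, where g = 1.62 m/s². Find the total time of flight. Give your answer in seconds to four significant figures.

The projectile lands when y = 76.5 + (18.00) t − ½·1.62·t² = 0. Positive root: t = (18.00 + √(18.00² + 2·1.62·76.5)) / 1.62 = (18.00 + 23.91) / 1.62 = 25.87 s.

25.87 s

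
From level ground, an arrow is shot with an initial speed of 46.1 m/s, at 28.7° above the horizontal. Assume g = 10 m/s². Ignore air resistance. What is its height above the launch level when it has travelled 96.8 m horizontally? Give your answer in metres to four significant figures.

24.34 m

Resolve: vₓ = 46.10 cos 28.7° = 40.44 m/s and v_y0 = 46.10 sin 28.7° = 22.14 m/s.
x = vₓ t ⇒ t = 96.8/40.44 = 2.394 s.
Height: y = v_y0 t − ½ g t² = 22.14 × 2.394 − 5.000 × 2.394² = 53.00 − 28.65 = 24.34 m.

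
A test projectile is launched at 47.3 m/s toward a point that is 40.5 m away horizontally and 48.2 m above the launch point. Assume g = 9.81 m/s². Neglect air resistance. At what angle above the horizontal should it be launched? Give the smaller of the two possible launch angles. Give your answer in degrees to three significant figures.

Trajectory: y = x tanθ − g x² (1 + tan²θ)/(2v₀²). With x = 40.5, y = 48.2, v₀ = 47.3, g = 9.81:
3.596 tan²θ − 40.5 tanθ + (51.80) = 0.
tanθ = [40.5 ± √(40.5² − 4 × 3.596 × (51.80))] / (2 × 3.596) = (40.5 ± 29.92) / 7.192, giving tanθ = 1.471 or 9.791.
θ = 55.79° or 84.17°; the smaller is 55.79°.

55.8°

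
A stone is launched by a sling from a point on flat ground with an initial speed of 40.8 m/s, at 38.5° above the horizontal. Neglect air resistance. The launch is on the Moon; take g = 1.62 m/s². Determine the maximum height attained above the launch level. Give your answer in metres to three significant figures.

199 m

Components: vₓ = 40.80 cos 38.5° = 31.93 m/s, v_y0 = 40.80 sin 38.5° = 25.40 m/s.
At the apex v_y = 0, so H = v_y0²/(2g) = 25.40²/3.240 = 199.1 m.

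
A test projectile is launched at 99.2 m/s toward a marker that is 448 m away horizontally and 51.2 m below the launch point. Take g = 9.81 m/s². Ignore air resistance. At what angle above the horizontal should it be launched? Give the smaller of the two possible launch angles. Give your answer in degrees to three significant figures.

6.38°

Trajectory: y = x tanθ − g x² (1 + tan²θ)/(2v₀²). With x = 448, y = −51.2, v₀ = 99.2, g = 9.81:
100.0 tan²θ − 448 tanθ + (48.84) = 0.
tanθ = [448 ± √(448² − 4 × 100.0 × (48.84))] / (2 × 100.0) = (448 ± 425.6) / 200.1, giving tanθ = 0.1118 or 4.366.
θ = 6.380° or 77.10°; the smaller is 6.380°.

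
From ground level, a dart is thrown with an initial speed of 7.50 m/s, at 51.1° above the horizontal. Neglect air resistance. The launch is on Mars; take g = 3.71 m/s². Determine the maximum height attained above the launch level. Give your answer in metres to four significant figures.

Resolve: vₓ = 7.500 cos 51.1° = 4.710 m/s and v_y0 = 7.500 sin 51.1° = 5.837 m/s.
Peak height H = v_y0² / (2g) = 34.069 / 7.420 = 4.591 m.

4.591 m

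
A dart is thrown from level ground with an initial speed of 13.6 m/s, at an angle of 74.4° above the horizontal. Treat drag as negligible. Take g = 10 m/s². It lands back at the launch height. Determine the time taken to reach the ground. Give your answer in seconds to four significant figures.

Components: vₓ = 13.60 cos 74.4° = 3.657 m/s, v_y0 = 13.60 sin 74.4° = 13.10 m/s.
Landing at launch height ⇒ T = 2 v_y0 / g = 2 × 13.10 / 10.0 = 2.620 s.

2.620 s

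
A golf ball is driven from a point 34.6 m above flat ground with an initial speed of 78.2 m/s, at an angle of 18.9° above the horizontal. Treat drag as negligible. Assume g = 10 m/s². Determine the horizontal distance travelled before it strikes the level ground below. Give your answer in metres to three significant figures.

458 m

Components: vₓ = 78.20 cos 18.9° = 73.98 m/s, v_y0 = 78.20 sin 18.9° = 25.33 m/s.
The projectile lands when y = 34.6 + (25.33) t − ½·10.0·t² = 0. Positive root: t = (25.33 + √(25.33² + 2·10.0·34.6)) / 10.0 = (25.33 + 36.52) / 10.0 = 6.185 s.
Horizontal distance: R = vₓ t = 73.98 × 6.185 = 457.6 m.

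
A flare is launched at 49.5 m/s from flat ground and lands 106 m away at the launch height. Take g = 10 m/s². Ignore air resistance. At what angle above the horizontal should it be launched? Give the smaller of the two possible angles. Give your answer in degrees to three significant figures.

From R = (v₀²/g) sin 2θ: sin 2θ = 10.0 × 106 / 2450.2 = 0.4326.
2θ = 25.63° or 180° − 25.63° = 154.4°, so θ = 12.82° or 77.18°.
The smaller angle is 12.82°.

12.8°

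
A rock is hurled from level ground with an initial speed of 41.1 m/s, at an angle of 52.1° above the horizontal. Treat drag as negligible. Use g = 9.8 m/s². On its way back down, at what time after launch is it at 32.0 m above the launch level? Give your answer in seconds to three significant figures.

5.41 s

Resolve: vₓ = 41.10 cos 52.1° = 25.25 m/s and v_y0 = 41.10 sin 52.1° = 32.43 m/s.
Height y(t) = 32.43 t − 4.900 t² = 32.0 gives 4.900 t² − 32.43 t + 32.0 = 0.
t = [32.43 ± √(32.43² − 2·9.80·32.0)] / 9.80 = (32.43 ± 20.61) / 9.80, so t = 1.207 s or t = 5.412 s.
The descending-branch root is 5.412 s.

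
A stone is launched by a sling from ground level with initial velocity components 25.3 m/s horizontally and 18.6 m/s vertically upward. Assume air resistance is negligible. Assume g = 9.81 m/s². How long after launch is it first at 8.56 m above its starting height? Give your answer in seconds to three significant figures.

0.536 s

Set y = v_y0 t − ½ g t² = 8.56: 4.905 t² − 18.60 t + 8.56 = 0.
Quadratic formula: t = (18.60 ± √178.01) / 9.81 = (18.60 ± 13.34) / 9.81 → t = 0.5360 s or 3.256 s.
The first (ascending) time is 0.5360 s.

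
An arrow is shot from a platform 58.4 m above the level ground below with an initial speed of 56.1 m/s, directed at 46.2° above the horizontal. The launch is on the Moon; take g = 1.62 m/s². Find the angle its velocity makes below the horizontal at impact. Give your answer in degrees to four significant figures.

47.76°

vₓ = 56.10 cos 46.2° = 38.83 m/s; v_y0 = 56.10 sin 46.2° = 40.49 m/s.
Vertical motion (up positive, ground at y = 0): 0.8100 t² − (40.49) t − 58.4 = 0, so t = (40.49 + √(40.49² + 2·1.62·58.4)) / 1.62 = (40.49 + 42.76) / 1.62 = 51.39 s.
At impact: v_y = v_y0 − g t = −42.76 m/s; vₓ = 38.83 m/s.
Angle below horizontal: arctan(|v_y|/vₓ) = arctan(42.76/38.83) = 47.76°.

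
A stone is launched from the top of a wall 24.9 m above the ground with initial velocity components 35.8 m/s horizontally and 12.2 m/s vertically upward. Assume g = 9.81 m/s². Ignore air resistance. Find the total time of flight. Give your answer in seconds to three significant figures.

3.82 s

Vertical motion (up positive, ground at y = 0): 4.905 t² − (12.20) t − 24.9 = 0, so t = (12.20 + √(12.20² + 2·9.81·24.9)) / 9.81 = (12.20 + 25.25) / 9.81 = 3.817 s.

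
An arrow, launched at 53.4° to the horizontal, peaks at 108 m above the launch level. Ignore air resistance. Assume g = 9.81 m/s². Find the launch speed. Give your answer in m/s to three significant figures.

At the peak v_y = 0, so v_y0 = √(2gH) = √(2 × 9.81 × 108) = 46.03 m/s.
v_y0 = v₀ sin θ ⇒ v₀ = 46.03 / sin 53.4° = 57.34 m/s.

57.3 m/s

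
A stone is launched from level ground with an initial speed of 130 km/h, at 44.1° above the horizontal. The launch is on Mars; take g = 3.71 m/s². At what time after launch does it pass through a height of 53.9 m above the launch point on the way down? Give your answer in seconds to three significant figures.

Convert: 130 km/h = 130/3.6 = 36.11 m/s.
Horizontal component vₓ = 36.11 cos 44.1° = 25.93 m/s; vertical v_y0 = 36.11 sin 44.1° = 25.13 m/s.
Require v_y0 t − ½ g t² = 53.9, i.e. 1.855 t² − 25.13 t + 53.9 = 0.
t = [25.13 ± √(25.13² − 2·3.71·53.9)] / 3.71 = (25.13 ± 15.22) / 3.71, so t = 2.672 s or t = 10.88 s.
The descending-branch root is 10.88 s.

10.9 s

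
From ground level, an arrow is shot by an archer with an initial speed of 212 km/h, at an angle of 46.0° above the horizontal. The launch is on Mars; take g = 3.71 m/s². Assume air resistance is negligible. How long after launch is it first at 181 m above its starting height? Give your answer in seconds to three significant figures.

5.69 s

Convert: 212 km/h = 212/3.6 = 58.89 m/s.
vₓ = 58.89 cos 46.0° = 40.91 m/s; v_y0 = 58.89 sin 46.0° = 42.36 m/s.
Require v_y0 t − ½ g t² = 181, i.e. 1.855 t² − 42.36 t + 181 = 0.
t = [42.36 ± √(42.36² − 2·3.71·181)] / 3.71 = (42.36 ± 21.25) / 3.71, so t = 5.691 s or t = 17.15 s.
The first (ascending) time is 5.691 s.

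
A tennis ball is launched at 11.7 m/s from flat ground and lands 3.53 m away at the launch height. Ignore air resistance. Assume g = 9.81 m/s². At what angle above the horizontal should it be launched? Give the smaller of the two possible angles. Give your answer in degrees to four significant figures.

From R = (v₀²/g) sin 2θ: sin 2θ = 9.81 × 3.53 / 136.89 = 0.2530.
2θ = 14.65° or 180° − 14.65° = 165.3°, so θ = 7.327° or 82.67°.
The smaller angle is 7.327°.

7.327°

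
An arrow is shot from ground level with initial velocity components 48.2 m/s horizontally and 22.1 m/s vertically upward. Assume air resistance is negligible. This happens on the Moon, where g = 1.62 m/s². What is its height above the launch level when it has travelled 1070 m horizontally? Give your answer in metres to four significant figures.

91.43 m

Time to reach x = 1070 m: t = x/vₓ = 1070/48.20 = 22.20 s.
Height: y = v_y0 t − ½ g t² = 22.10 × 22.20 − 0.8100 × 22.20² = 490.6 − 399.2 = 91.43 m.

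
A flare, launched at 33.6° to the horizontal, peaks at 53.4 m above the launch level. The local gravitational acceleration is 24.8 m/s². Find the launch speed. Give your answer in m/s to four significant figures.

At the peak v_y = 0, so v_y0 = √(2gH) = √(2 × 24.8 × 53.4) = 51.46 m/s.
v_y0 = v₀ sin θ ⇒ v₀ = 51.46 / sin 33.6° = 93.00 m/s.

93.00 m/s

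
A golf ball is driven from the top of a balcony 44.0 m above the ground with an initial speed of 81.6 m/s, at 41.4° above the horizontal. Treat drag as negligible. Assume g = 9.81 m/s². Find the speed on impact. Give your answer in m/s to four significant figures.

86.73 m/s

Components: vₓ = 81.60 cos 41.4° = 61.21 m/s, v_y0 = 81.60 sin 41.4° = 53.96 m/s.
Vertical motion (up positive, ground at y = 0): 4.905 t² − (53.96) t − 44.0 = 0, so t = (53.96 + √(53.96² + 2·9.81·44.0)) / 9.81 = (53.96 + 61.44) / 9.81 = 11.76 s.
Vertical velocity at impact: v_y = v_y0 − g t = 53.96 − 9.81 × 11.76 = −61.44 m/s.
Speed: |v| = √(vₓ² + v_y²) = √(61.21² + 61.44²) = 86.73 m/s.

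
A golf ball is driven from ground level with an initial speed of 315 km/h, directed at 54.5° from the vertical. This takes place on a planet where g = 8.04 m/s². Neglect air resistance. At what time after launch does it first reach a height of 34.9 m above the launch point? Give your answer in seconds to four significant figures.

0.7289 s

Convert: 315 km/h = 315/3.6 = 87.50 m/s.
Horizontal component vₓ = 87.50 sin 54.5° = 71.24 m/s; vertical v_y0 = 87.50 cos 54.5° = 50.81 m/s.
Set y = v_y0 t − ½ g t² = 34.9: 4.020 t² − 50.81 t + 34.9 = 0.
t = [50.81 ± √(50.81² − 2·8.04·34.9)] / 8.04 = (50.81 ± 44.95) / 8.04, so t = 0.7289 s or t = 11.91 s.
The first (ascending) time is 0.7289 s.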